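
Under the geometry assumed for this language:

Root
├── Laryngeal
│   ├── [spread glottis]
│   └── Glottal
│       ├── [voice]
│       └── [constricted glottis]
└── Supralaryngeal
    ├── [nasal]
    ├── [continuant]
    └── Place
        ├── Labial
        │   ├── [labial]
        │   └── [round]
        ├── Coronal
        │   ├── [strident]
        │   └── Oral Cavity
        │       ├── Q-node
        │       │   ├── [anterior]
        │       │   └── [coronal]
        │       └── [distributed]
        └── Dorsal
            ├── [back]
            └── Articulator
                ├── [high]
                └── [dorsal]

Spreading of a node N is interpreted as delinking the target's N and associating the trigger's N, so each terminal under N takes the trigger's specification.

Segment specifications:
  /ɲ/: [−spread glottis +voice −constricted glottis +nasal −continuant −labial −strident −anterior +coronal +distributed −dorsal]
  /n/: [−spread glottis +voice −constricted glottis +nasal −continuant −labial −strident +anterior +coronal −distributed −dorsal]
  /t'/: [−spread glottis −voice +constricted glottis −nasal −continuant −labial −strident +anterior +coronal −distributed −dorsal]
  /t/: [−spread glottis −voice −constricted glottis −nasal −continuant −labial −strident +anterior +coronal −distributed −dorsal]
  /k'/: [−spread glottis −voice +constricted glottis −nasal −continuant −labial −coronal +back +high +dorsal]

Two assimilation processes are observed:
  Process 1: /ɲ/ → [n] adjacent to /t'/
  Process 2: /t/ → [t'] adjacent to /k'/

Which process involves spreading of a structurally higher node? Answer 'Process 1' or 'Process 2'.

Process 2

In Process 1, [anterior], [distributed] change, so the minimal spreading node is Oral Cavity at depth 4.
Process 2: the feature that changes is [constricted glottis]; the minimal node is [constricted glottis] (depth 3).
[constricted glottis] is closer to Root than Oral Cavity, so Process 2 spreads the higher node.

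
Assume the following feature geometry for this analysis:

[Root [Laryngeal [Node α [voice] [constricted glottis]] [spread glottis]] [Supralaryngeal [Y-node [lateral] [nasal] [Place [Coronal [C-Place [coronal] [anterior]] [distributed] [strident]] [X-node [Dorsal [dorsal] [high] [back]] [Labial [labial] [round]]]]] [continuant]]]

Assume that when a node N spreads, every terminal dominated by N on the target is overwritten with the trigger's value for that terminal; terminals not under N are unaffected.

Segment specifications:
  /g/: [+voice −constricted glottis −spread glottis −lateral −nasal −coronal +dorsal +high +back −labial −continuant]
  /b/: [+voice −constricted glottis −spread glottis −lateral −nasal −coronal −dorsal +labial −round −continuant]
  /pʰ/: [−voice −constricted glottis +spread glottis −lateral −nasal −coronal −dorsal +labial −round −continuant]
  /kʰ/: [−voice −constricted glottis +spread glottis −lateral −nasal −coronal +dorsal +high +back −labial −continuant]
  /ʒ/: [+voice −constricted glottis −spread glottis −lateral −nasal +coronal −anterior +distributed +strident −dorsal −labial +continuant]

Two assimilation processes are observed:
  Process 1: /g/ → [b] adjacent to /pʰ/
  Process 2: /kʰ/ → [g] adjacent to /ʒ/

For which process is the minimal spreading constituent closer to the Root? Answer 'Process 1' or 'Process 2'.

Process 2

In Process 1, [labial], [round], [dorsal], [high], [back] change, so the minimal spreading node is X-node at depth 4.
Process 2 alters [voice], [spread glottis]; the lowest common ancestor is Laryngeal (depth 1 from Root).
Laryngeal is closer to Root than X-node, so Process 2 spreads the higher node.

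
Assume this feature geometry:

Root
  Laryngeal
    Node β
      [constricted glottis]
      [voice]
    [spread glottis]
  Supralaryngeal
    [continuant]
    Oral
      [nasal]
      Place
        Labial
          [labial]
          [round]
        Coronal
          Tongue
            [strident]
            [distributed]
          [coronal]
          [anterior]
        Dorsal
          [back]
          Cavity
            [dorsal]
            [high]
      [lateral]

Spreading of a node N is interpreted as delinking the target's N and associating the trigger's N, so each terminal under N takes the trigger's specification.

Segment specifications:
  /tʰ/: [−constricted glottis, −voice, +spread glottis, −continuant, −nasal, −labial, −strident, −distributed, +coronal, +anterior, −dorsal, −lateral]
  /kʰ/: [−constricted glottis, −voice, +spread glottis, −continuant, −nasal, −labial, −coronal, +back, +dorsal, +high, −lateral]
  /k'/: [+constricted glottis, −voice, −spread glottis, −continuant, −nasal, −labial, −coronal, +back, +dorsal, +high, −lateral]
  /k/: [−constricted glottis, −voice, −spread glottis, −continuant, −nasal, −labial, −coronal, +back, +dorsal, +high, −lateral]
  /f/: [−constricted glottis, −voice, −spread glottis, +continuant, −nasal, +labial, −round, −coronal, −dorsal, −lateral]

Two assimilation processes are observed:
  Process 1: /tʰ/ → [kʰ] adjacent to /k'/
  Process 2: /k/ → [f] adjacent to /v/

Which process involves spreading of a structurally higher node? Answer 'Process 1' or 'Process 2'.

Process 1: the features that change are [coronal], [anterior], [distributed], [strident], [dorsal], [high], [back]; the minimal node is Place (depth 3).
Process 2: the features that change are [continuant], [labial], [round], [dorsal], [high], [back]; the minimal node is Supralaryngeal (depth 1).
Depth 1 < depth 3; Process 2 involves the structurally higher constituent Supralaryngeal.

Process 2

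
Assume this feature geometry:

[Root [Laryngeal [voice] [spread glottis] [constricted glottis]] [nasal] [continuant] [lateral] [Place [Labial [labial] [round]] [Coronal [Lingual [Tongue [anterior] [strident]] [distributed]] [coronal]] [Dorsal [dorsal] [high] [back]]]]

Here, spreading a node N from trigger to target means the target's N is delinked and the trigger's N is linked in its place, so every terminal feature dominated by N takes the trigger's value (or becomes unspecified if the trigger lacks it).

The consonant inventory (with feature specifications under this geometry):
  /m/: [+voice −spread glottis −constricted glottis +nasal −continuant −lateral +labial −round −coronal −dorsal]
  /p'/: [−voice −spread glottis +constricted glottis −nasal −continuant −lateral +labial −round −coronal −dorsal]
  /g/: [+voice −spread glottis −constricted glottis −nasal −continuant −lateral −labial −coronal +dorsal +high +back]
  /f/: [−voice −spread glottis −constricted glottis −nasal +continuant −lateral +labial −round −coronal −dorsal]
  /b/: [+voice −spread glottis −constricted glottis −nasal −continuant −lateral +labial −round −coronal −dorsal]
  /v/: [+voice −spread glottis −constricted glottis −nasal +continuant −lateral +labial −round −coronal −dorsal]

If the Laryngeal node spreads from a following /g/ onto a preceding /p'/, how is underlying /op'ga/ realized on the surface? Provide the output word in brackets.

The Laryngeal node dominates the terminals [voice], [spread glottis], [constricted glottis].
The target acquires /g/'s values for everything under Laryngeal — [+voice], [−spread glottis], [−constricted glottis] — while keeping its own [nasal], [continuant], [lateral], ….
The resulting bundle matches /b/ in the inventory; substituting it for /p'/ gives [obga].

[obga]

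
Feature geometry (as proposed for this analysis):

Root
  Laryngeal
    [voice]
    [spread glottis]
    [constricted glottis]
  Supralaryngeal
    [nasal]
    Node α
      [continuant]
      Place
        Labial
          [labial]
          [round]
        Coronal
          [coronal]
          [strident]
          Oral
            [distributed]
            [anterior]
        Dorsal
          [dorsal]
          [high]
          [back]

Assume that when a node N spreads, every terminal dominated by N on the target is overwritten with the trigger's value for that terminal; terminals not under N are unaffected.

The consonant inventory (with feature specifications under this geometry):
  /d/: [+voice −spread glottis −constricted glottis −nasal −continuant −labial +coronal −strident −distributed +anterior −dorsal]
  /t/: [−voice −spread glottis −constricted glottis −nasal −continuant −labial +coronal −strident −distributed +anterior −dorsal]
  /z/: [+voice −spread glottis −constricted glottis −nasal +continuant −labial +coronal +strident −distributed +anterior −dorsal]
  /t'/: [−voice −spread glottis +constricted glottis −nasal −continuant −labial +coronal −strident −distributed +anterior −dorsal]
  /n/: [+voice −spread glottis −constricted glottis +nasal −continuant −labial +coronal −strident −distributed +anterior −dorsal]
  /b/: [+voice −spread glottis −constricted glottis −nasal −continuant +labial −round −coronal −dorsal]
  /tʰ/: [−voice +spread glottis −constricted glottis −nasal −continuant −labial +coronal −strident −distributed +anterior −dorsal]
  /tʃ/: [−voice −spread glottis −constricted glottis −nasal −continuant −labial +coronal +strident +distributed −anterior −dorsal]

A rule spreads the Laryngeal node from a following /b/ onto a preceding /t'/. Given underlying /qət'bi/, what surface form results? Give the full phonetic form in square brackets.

[qədbi]

Terminals under Laryngeal in this geometry: [voice], [spread glottis], [constricted glottis].
After delinking /t'/'s Laryngeal and linking /b/'s, the affected terminals become [+voice], [−spread glottis], [−constricted glottis]; [nasal], [continuant], [labial], … (outside Laryngeal) are retained from /t'/.
The resulting bundle matches /d/ in the inventory; substituting it for /t'/ gives [qədbi].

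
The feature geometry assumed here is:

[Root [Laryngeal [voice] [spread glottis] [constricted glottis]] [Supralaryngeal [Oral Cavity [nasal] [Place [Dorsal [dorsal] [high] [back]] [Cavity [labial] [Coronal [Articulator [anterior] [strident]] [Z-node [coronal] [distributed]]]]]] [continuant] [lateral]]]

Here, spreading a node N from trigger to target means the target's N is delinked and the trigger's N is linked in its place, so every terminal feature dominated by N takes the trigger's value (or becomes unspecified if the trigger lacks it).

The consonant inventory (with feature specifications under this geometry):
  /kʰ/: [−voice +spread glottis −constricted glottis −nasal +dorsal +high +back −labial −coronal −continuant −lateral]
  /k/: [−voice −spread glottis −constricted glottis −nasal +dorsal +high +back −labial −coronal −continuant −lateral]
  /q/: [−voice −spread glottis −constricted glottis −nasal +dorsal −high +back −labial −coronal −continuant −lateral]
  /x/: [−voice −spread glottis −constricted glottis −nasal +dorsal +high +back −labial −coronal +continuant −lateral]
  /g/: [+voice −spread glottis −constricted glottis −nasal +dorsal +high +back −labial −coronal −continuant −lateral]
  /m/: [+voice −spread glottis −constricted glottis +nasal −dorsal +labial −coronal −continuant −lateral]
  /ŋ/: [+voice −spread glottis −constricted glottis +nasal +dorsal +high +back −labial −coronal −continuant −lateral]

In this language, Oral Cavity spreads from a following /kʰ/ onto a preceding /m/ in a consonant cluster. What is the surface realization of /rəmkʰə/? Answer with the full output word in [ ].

Terminals under Oral Cavity in this geometry: [nasal], [dorsal], [high], [back], [labial], [anterior], [strident], [coronal], [distributed].
After delinking /m/'s Oral Cavity and linking /kʰ/'s, the affected terminals become [−nasal], [+dorsal], [+high], [+back], [−labial], [−coronal]; [voice], [spread glottis], [constricted glottis], … (outside Oral Cavity) are retained from /m/.
Among the inventory, only /g/ has exactly this specification, giving the surface form [rəgkʰə].

[rəgkʰə]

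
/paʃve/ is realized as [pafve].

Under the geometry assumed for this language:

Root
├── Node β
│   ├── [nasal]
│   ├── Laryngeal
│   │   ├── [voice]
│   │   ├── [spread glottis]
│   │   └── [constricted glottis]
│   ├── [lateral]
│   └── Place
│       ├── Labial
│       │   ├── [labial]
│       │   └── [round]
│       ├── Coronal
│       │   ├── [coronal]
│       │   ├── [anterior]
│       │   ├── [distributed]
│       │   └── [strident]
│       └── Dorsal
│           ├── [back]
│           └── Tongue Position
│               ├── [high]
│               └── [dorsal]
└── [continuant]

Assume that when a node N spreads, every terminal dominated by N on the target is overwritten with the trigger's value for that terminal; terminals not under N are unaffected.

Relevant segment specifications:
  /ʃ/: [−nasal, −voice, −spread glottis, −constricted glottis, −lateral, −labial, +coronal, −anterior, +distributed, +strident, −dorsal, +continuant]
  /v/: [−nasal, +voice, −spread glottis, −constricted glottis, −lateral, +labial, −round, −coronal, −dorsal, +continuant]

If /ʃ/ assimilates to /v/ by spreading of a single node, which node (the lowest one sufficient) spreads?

Feature comparison: [labial], [round], [coronal], [anterior], [distributed], [strident] differ between /ʃ/ and [f]; the remaining terminals match.
Tracing each changed feature up the tree, the paths first meet at Place; any lower node misses at least one of them.
If Place spreads, every terminal under it takes /v/'s value, producing [f] as observed.
Since [voice] is preserved even though /v/ disagrees there, no node above Place spread.

Place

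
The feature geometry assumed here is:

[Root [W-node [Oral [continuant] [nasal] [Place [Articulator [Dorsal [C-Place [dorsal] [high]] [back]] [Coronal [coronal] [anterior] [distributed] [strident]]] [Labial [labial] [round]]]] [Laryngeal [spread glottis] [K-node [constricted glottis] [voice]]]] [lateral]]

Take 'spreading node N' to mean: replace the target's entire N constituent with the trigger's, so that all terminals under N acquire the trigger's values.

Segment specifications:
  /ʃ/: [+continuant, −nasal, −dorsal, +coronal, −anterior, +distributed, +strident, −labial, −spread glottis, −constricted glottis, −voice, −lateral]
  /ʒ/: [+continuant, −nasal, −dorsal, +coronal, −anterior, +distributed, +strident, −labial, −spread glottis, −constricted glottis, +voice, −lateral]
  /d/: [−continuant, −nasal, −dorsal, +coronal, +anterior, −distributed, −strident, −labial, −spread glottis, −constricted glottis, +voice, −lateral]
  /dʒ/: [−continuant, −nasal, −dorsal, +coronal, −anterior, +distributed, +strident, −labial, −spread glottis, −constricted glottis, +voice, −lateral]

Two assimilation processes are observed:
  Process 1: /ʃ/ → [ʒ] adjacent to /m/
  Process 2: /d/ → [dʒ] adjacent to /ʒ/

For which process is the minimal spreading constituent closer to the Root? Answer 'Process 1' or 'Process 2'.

Process 1

Process 1 alters [voice]; the lowest dominating node is [voice] (depth 4 from Root).
Process 2 alters [anterior], [distributed], [strident]; the lowest common ancestor is Coronal (depth 5 from Root).
Depth 4 < depth 5; Process 1 involves the structurally higher constituent [voice].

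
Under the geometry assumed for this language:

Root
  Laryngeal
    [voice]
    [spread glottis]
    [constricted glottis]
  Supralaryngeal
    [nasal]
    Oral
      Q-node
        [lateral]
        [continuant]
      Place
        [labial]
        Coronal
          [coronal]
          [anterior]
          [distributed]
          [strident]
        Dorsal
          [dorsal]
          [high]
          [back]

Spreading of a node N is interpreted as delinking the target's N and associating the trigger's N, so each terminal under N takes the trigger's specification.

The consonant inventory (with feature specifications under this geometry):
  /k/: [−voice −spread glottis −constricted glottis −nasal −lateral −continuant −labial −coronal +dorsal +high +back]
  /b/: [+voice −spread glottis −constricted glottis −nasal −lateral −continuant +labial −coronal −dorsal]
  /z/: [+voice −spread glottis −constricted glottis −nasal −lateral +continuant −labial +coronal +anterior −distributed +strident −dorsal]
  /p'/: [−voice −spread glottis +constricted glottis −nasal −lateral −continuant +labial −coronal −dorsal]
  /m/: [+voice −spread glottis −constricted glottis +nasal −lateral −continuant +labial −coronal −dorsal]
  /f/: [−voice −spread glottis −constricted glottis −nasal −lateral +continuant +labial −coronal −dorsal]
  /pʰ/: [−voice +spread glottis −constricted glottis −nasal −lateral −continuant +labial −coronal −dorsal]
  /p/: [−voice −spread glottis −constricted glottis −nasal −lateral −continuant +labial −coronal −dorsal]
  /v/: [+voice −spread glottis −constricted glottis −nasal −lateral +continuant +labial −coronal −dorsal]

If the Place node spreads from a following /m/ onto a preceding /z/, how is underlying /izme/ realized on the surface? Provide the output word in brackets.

[ivme]

The Place node dominates the terminals [labial], [coronal], [anterior], [distributed], [strident], [dorsal], [high], [back].
The target acquires /m/'s values for everything under Place — [+labial], [−coronal], [−dorsal] — while keeping its own [voice], [spread glottis], [constricted glottis], ….
Among the inventory, only /v/ has exactly this specification, giving the surface form [ivme].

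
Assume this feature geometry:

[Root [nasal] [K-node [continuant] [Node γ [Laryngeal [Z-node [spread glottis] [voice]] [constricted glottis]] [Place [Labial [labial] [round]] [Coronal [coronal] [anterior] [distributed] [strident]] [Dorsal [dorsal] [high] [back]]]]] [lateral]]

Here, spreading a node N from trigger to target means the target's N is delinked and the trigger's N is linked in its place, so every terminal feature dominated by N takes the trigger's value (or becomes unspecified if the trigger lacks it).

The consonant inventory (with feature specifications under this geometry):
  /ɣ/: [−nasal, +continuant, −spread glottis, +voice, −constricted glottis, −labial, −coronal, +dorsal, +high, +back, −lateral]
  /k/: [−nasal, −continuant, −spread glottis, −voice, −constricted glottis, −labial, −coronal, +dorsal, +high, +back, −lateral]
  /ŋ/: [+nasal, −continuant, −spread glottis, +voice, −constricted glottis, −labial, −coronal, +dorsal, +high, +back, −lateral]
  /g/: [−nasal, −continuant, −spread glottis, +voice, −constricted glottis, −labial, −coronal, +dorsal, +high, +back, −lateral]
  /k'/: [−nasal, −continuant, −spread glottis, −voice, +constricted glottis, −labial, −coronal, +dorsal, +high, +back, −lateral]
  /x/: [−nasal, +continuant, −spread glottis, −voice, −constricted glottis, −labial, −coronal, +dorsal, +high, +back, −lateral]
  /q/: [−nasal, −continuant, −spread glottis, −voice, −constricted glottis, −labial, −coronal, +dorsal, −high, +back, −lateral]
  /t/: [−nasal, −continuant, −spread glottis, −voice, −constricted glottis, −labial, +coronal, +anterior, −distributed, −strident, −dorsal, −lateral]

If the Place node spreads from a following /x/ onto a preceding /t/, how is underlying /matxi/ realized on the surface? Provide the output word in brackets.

[makxi]

Terminals under Place in this geometry: [labial], [round], [coronal], [anterior], [distributed], [strident], [dorsal], [high], [back].
The target acquires /x/'s values for everything under Place — [−labial], [−coronal], [+dorsal], [+high], [+back] — while keeping its own [nasal], [continuant], [spread glottis], ….
The resulting bundle matches /k/ in the inventory; substituting it for /t/ gives [makxi].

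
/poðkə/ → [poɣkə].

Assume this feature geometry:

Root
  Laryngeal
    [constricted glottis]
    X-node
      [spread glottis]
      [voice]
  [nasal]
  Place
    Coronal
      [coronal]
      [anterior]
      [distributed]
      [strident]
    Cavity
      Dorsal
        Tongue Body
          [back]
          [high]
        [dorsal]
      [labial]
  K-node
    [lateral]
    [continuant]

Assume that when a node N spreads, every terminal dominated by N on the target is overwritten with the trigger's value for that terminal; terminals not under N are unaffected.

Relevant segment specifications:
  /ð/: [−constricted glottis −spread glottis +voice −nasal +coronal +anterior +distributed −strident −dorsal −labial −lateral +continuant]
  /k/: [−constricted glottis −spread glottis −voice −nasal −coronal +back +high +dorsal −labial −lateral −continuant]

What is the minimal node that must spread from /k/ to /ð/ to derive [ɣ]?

Place

Comparing /ð/ with its surface form [ɣ], the features that change are [coronal], [anterior], [distributed], [strident], [dorsal], [high], [back].
The smallest constituent containing every changed terminal is Place — each of its daughters lacks at least one of the affected features.
Spreading Place from /k/ overwrites each of those terminals with /k/'s values, yielding exactly [ɣ].
[continuant], [voice] — on which /k/ differs from /ð/ — are unchanged, so Root cannot have spread; the constituent is no larger than Place.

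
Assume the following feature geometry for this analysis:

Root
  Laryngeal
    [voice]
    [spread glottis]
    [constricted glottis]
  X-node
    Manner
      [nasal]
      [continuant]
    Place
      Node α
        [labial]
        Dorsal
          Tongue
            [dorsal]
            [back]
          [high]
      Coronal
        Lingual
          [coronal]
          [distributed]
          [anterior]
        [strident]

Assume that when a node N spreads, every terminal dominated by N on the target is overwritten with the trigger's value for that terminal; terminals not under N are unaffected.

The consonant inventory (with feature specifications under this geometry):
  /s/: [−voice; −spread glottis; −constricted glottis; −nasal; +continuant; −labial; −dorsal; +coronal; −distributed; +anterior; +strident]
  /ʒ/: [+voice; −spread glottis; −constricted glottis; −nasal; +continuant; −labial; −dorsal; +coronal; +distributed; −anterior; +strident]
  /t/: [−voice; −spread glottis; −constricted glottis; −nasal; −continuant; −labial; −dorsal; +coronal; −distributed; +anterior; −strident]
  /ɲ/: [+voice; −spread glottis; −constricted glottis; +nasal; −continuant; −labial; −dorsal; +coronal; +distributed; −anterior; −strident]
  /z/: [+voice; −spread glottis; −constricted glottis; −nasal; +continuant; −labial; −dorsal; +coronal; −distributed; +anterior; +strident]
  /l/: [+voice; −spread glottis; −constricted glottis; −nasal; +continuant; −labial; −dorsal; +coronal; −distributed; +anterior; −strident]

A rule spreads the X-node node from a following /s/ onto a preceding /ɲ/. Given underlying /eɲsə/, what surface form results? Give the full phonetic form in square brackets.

The X-node node dominates the terminals [nasal], [continuant], [labial], [dorsal], [back], [high], [coronal], [distributed], [anterior], [strident].
Spreading X-node from /s/ onto /ɲ/ replaces those values with /s/'s: [−nasal], [+continuant], [−labial], [−dorsal], [+coronal], [−distributed], [+anterior], [+strident]. Features outside X-node ([voice], [spread glottis], [constricted glottis]) stay as in /ɲ/.
The resulting bundle matches /z/ in the inventory; substituting it for /ɲ/ gives [ezsə].

[ezsə]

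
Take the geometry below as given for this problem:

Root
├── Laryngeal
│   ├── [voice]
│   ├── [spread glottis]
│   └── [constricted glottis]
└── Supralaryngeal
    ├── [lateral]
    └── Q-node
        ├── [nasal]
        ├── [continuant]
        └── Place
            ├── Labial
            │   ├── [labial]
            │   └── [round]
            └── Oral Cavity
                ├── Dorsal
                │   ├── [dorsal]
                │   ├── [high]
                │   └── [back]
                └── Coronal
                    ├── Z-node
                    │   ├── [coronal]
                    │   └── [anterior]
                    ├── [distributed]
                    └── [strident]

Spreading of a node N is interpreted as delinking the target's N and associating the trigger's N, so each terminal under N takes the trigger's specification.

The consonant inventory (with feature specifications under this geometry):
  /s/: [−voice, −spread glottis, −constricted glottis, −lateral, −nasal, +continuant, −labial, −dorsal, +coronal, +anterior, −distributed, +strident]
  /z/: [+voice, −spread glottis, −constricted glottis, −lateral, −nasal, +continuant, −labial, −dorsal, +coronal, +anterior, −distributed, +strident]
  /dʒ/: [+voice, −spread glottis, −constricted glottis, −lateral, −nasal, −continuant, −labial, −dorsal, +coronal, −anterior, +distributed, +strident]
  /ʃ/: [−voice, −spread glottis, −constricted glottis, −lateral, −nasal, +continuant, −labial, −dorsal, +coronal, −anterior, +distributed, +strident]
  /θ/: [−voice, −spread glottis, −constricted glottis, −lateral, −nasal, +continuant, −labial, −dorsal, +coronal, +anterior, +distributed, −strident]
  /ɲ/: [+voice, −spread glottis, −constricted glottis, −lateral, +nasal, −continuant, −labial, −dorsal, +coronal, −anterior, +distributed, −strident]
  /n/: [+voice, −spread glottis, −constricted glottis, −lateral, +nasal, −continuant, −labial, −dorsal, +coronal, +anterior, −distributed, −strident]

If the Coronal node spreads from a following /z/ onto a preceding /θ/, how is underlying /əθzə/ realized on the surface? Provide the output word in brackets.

Coronal immediately or transitively dominates [coronal], [anterior], [distributed], [strident].
Spreading Coronal from /z/ onto /θ/ replaces those values with /z/'s: [+coronal], [+anterior], [−distributed], [+strident]. Features outside Coronal ([voice], [spread glottis], [constricted glottis], …) stay as in /θ/.
This feature bundle is that of [s], so /əθzə/ surfaces as [əszə].

[əszə]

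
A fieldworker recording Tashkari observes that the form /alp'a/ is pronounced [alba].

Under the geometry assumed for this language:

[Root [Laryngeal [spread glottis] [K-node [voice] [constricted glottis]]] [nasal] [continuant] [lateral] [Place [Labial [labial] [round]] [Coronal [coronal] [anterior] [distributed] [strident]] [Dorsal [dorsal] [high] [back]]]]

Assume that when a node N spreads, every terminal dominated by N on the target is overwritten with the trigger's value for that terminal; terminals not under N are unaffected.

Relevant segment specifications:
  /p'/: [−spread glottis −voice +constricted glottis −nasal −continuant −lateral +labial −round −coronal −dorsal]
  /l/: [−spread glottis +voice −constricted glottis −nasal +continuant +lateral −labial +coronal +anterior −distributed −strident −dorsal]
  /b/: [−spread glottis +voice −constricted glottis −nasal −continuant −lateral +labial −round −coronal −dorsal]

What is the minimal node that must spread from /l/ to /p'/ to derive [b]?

K-node

Comparing /p'/ with its surface form [b], the features that change are [voice], [constricted glottis].
The smallest constituent containing every changed terminal is K-node — each of its daughters lacks at least one of the affected features.
Spreading K-node from /l/ overwrites each of those terminals with /l/'s values, yielding exactly [b].
[labial], [coronal] stay as in /p'/ although /l/ differs there, so no node dominating them spread; among the remaining candidates K-node is the lowest that derives the output.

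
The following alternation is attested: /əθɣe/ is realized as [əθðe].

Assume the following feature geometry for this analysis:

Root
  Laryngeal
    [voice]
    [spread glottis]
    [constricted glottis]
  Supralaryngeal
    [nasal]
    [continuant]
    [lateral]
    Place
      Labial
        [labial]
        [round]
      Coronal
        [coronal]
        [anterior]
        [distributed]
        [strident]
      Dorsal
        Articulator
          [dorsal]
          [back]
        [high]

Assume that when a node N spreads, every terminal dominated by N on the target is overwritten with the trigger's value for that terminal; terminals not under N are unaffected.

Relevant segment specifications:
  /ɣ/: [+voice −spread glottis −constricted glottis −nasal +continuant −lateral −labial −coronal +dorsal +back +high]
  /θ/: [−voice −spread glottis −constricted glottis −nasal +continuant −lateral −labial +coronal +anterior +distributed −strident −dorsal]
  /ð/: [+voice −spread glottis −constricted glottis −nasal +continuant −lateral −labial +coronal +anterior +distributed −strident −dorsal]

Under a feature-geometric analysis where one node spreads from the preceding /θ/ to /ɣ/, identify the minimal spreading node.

/ɣ/ and [ð] differ in [coronal], [anterior], [distributed], [strident], [dorsal], [high], [back]; every other specified feature is identical.
These terminals are all dominated by Place, and no proper subconstituent of Place covers them all; Place is their lowest common ancestor.
Spreading Place from /θ/ overwrites each of those terminals with /θ/'s values, yielding exactly [ð].
[voice] stays as in /ɣ/ although /θ/ differs there, so no node dominating it spread; among the remaining candidates Place is the lowest that derives the output.

Place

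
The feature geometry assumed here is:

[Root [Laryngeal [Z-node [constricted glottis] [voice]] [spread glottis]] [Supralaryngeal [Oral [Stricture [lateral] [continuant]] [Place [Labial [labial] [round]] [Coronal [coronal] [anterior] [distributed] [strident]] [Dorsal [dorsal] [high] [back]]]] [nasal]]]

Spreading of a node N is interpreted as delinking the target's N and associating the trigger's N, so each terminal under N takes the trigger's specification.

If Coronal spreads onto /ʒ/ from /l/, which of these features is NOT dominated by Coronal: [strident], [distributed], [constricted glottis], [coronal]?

[constricted glottis]

The terminals dominated by Coronal are [coronal], [anterior], [distributed], [strident].
Of the listed options, [distributed], [strident], [coronal] are among these and would be overwritten by spreading Coronal.
[constricted glottis] attaches under Z-node, not under Coronal, so /ʒ/ retains its own value for [constricted glottis].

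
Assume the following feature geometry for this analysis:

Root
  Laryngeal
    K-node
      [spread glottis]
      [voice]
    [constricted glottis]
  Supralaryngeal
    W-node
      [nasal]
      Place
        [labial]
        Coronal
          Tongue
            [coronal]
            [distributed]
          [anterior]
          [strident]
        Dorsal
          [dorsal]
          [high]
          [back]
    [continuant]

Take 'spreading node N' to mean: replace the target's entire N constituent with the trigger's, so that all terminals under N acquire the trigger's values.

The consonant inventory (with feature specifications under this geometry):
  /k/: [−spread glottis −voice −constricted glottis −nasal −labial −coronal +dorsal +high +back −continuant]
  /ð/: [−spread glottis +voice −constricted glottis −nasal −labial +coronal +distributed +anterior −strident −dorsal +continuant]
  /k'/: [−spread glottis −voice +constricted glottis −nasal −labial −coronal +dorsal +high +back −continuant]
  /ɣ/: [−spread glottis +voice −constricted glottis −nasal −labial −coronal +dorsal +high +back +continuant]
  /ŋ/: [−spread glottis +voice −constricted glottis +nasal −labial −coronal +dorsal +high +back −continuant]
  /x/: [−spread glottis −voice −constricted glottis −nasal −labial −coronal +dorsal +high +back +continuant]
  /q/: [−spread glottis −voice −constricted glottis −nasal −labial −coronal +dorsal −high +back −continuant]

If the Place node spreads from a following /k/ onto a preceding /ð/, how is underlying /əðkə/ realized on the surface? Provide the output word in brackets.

[əɣkə]

The Place node dominates the terminals [labial], [coronal], [distributed], [anterior], [strident], [dorsal], [high], [back].
The target acquires /k/'s values for everything under Place — [−labial], [−coronal], [+dorsal], [+high], [+back] — while keeping its own [spread glottis], [voice], [constricted glottis], ….
This feature bundle is that of [ɣ], so /əðkə/ surfaces as [əɣkə].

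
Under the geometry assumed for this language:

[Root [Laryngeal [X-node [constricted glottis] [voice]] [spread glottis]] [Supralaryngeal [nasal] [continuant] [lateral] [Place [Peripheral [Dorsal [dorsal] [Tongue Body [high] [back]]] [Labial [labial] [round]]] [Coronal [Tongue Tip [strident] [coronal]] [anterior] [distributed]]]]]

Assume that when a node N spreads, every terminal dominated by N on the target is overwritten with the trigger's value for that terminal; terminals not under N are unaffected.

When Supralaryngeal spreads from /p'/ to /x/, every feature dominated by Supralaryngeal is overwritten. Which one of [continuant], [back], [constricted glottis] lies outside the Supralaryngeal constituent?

[constricted glottis]

The terminals dominated by Supralaryngeal are [nasal], [continuant], [lateral], [dorsal], [high], [back], [labial], [round], [strident], [coronal], [anterior], [distributed].
Of the listed options, [continuant], [back] are among these and would be overwritten by spreading Supralaryngeal.
But [constricted glottis] is a dependent of X-node, outside Supralaryngeal; it is therefore untouched by the spreading.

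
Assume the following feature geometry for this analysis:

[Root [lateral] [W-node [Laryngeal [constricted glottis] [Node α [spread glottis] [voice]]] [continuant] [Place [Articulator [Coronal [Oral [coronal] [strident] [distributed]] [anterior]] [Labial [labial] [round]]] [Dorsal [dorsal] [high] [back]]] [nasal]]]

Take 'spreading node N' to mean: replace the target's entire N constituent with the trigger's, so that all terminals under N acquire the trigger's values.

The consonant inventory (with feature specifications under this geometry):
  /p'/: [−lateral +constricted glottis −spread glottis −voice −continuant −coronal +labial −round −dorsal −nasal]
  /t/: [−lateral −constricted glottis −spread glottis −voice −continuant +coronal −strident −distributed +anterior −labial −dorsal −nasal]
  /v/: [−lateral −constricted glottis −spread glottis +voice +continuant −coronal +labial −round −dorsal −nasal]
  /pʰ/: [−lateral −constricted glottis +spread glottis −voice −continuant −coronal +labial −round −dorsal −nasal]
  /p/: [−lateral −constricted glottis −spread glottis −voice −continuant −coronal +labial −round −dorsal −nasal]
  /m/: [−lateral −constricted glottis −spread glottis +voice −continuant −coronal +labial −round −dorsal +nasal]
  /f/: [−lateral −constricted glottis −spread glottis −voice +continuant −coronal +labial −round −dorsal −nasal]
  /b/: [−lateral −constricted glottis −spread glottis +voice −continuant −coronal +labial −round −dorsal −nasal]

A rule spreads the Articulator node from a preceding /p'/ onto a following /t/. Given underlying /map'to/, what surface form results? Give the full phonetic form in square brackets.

[map'po]

The Articulator node dominates the terminals [coronal], [strident], [distributed], [anterior], [labial], [round].
The target acquires /p'/'s values for everything under Articulator — [−coronal], [+labial], [−round] — while keeping its own [lateral], [constricted glottis], [spread glottis], ….
This feature bundle is that of [p], so /map'to/ surfaces as [map'po].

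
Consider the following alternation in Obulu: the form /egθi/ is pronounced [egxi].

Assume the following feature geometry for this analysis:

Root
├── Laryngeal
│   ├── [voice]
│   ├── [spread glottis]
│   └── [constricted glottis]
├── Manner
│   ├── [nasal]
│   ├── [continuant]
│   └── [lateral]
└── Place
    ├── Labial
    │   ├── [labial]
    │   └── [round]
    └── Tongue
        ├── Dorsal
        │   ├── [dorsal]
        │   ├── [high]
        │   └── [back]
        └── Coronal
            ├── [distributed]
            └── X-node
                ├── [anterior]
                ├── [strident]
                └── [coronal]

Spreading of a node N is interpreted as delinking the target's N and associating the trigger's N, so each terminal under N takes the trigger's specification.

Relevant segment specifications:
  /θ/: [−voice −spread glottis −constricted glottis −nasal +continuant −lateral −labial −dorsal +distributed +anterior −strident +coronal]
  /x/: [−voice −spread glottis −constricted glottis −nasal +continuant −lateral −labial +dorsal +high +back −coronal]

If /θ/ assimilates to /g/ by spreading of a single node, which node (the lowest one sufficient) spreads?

Tongue

Comparing /θ/ with its surface form [x], the features that change are [coronal], [anterior], [distributed], [strident], [dorsal], [high], [back].
These terminals are all dominated by Tongue, and no proper subconstituent of Tongue covers them all; Tongue is their lowest common ancestor.
Delinking /θ/'s Tongue and associating /g/'s Tongue gives precisely the feature bundle of [x].
[continuant], [voice] stay as in /θ/ although /g/ differs there, so no node dominating them spread; among the remaining candidates Tongue is the lowest that derives the output.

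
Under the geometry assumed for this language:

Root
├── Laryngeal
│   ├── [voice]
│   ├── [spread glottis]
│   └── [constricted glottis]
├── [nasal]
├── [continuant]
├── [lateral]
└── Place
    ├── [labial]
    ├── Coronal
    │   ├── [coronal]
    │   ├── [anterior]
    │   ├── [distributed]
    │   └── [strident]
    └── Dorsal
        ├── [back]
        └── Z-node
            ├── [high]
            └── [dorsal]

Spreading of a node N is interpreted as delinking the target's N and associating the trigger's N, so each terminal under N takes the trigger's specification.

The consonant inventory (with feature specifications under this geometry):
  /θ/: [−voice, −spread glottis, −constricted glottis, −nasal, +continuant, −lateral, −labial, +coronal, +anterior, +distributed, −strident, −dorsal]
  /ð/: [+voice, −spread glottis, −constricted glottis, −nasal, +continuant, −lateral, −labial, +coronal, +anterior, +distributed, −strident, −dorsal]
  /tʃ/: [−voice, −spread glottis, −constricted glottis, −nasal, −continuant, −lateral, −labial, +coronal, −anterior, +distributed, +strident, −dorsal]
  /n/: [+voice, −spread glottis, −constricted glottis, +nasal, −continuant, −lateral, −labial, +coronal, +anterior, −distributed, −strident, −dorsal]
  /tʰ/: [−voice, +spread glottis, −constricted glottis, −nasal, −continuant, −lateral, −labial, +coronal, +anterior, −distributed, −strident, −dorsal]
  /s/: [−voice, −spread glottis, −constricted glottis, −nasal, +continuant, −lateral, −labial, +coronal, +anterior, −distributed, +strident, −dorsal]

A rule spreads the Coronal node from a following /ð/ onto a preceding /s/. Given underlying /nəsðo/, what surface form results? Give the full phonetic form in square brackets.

Terminals under Coronal in this geometry: [coronal], [anterior], [distributed], [strident].
The target acquires /ð/'s values for everything under Coronal — [+coronal], [+anterior], [+distributed], [−strident] — while keeping its own [voice], [spread glottis], [constricted glottis], ….
Among the inventory, only /θ/ has exactly this specification, giving the surface form [nəθðo].

[nəθðo]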